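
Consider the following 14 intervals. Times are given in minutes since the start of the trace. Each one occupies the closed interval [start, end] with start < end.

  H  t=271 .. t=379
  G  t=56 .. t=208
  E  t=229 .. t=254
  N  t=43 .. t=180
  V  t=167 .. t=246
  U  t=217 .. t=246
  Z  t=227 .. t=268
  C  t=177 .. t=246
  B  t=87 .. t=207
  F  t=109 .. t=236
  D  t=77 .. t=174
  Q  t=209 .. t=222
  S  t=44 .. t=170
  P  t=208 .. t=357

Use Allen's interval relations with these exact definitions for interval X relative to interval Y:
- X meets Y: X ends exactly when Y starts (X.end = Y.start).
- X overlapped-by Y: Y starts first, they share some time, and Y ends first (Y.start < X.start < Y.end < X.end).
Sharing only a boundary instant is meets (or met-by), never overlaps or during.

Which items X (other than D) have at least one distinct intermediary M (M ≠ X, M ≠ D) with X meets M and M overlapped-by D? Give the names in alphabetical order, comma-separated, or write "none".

none

Target D = [t=77, t=174].
Intermediaries M with M overlapped-by D: B, F, V.
Via B — items with X meets B: none.
Via F — items with X meets F: none.
Via V — items with X meets V: none.
Union: none.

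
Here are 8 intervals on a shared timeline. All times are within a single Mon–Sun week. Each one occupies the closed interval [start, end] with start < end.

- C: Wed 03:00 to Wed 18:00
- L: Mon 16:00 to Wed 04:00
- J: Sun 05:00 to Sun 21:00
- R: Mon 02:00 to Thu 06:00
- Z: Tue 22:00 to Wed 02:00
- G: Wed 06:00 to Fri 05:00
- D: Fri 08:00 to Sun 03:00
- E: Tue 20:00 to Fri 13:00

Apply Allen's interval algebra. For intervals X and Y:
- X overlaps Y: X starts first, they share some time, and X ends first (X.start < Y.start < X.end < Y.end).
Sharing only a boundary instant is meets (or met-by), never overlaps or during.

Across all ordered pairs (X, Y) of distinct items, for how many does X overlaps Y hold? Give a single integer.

Checking all 56 ordered pairs for relation 'overlaps'; matching pairs in alphabetical order:
(C, G): C overlaps G ✓
(E, D): E overlaps D ✓
(L, C): L overlaps C ✓
(L, E): L overlaps E ✓
(R, E): R overlaps E ✓
(R, G): R overlaps G ✓
Count: 6.

6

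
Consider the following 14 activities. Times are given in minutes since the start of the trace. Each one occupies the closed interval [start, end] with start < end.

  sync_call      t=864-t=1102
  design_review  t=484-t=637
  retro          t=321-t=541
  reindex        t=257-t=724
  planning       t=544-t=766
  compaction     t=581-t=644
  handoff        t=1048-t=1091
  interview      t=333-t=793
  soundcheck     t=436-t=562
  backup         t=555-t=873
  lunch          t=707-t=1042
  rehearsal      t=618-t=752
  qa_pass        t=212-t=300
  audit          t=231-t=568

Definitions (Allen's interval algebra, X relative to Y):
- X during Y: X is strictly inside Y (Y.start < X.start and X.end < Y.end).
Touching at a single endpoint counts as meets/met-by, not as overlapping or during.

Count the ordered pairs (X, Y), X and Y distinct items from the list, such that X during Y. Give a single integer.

Checking all 182 ordered pairs for relation 'during'; matching pairs in alphabetical order:
(compaction, backup): compaction during backup ✓
(compaction, interview): compaction during interview ✓
(compaction, planning): compaction during planning ✓
(compaction, reindex): compaction during reindex ✓
(design_review, interview): design_review during interview ✓
(design_review, reindex): design_review during reindex ✓
(handoff, sync_call): handoff during sync_call ✓
(planning, interview): planning during interview ✓
(rehearsal, backup): rehearsal during backup ✓
(rehearsal, interview): rehearsal during interview ✓
(rehearsal, planning): rehearsal during planning ✓
(retro, audit): retro during audit ✓
(retro, reindex): retro during reindex ✓
(soundcheck, audit): soundcheck during audit ✓
(soundcheck, interview): soundcheck during interview ✓
(soundcheck, reindex): soundcheck during reindex ✓
Count: 16.

16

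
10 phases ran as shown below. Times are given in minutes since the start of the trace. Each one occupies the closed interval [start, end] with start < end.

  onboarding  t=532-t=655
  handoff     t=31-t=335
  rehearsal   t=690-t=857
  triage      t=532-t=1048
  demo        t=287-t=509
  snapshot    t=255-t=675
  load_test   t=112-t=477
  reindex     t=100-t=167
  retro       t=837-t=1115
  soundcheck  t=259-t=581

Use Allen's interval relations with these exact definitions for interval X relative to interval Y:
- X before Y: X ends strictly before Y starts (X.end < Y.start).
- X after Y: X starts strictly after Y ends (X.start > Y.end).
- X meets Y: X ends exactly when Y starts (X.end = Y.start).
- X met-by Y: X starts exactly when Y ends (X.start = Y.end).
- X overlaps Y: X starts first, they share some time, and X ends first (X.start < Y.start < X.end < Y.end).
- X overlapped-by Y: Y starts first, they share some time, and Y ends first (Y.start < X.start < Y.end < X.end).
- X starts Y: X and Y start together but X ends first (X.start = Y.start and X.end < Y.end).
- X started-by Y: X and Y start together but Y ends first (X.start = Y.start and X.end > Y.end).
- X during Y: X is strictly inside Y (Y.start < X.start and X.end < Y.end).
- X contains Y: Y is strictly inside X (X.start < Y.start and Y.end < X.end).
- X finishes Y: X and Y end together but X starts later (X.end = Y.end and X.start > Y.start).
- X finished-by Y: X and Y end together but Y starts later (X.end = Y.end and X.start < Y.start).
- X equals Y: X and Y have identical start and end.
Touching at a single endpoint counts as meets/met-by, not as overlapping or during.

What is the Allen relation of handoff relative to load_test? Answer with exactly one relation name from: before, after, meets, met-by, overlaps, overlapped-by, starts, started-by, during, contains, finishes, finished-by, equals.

handoff = [t=31, t=335]; load_test = [t=112, t=477].
Compare endpoints: handoff.start < load_test.start, handoff.start < load_test.end, handoff.end > load_test.start, handoff.end < load_test.end.
That pattern is 'overlaps'.

overlaps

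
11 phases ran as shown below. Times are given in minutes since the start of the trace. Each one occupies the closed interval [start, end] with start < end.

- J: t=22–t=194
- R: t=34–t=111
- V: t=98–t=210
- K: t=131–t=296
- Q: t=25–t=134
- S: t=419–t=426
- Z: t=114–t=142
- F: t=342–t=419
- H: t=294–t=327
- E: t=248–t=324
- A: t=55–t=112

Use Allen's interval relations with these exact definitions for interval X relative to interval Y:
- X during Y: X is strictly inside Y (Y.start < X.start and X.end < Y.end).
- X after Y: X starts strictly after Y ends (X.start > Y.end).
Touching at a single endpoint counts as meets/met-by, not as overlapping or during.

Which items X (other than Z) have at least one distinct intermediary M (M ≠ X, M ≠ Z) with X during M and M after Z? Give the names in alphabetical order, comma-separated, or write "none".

none

Target Z = [t=114, t=142].
Intermediaries M with M after Z: E, F, H, S.
Via E — items with X during E: none.
Via F — items with X during F: none.
Via H — items with X during H: none.
Via S — items with X during S: none.
Union: none.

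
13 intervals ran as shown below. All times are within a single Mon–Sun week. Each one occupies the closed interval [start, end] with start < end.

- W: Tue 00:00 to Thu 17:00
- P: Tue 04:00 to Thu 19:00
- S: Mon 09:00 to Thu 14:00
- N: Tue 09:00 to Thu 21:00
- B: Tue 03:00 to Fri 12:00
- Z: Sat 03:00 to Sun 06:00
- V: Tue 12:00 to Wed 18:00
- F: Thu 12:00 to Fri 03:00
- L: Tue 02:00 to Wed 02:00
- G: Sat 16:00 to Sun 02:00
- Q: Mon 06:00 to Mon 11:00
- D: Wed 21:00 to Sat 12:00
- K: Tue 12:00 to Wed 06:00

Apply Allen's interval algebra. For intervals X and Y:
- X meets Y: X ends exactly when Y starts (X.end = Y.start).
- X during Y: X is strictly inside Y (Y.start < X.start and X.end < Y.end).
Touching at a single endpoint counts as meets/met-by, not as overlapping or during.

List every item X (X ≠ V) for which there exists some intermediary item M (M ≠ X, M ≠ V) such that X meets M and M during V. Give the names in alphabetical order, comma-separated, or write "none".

Target V = [Tue 12:00, Wed 18:00].
Intermediaries M with M during V: none.
Union: none.

none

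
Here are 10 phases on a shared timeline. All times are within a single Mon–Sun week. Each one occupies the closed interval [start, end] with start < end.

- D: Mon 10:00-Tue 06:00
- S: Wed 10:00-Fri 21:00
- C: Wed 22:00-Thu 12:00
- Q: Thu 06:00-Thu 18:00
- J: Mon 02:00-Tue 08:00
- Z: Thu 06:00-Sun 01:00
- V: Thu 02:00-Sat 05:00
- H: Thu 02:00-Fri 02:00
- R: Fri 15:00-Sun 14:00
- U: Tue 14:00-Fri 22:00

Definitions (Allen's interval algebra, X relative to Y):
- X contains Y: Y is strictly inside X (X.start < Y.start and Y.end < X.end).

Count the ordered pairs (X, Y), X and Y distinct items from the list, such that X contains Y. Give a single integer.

10

Checking all 90 ordered pairs for relation 'contains'; matching pairs in alphabetical order:
(H, Q): H contains Q ✓
(J, D): J contains D ✓
(S, C): S contains C ✓
(S, H): S contains H ✓
(S, Q): S contains Q ✓
(U, C): U contains C ✓
(U, H): U contains H ✓
(U, Q): U contains Q ✓
(U, S): U contains S ✓
(V, Q): V contains Q ✓
Count: 10.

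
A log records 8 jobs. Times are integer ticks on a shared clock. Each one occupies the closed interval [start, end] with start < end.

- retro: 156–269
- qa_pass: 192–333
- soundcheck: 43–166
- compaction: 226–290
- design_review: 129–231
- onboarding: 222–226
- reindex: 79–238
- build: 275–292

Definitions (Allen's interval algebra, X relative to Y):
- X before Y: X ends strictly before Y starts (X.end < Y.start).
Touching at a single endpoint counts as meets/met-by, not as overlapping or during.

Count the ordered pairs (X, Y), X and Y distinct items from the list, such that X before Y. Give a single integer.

8

Checking all 56 ordered pairs for relation 'before'; matching pairs in alphabetical order:
(design_review, build): design_review before build ✓
(onboarding, build): onboarding before build ✓
(reindex, build): reindex before build ✓
(retro, build): retro before build ✓
(soundcheck, build): soundcheck before build ✓
(soundcheck, compaction): soundcheck before compaction ✓
(soundcheck, onboarding): soundcheck before onboarding ✓
(soundcheck, qa_pass): soundcheck before qa_pass ✓
Count: 8.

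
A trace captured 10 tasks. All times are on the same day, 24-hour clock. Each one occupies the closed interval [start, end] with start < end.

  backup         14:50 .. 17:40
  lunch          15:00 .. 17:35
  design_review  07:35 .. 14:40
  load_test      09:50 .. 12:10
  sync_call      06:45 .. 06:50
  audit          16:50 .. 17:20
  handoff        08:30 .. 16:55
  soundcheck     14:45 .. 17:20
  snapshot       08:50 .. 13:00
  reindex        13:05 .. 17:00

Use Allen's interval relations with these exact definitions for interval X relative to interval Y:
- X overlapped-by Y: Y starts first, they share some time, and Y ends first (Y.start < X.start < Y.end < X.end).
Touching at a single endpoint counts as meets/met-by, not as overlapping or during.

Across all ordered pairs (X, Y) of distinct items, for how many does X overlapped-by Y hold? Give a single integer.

13

Checking all 90 ordered pairs for relation 'overlapped-by'; matching pairs in alphabetical order:
(audit, handoff): audit overlapped-by handoff ✓
(audit, reindex): audit overlapped-by reindex ✓
(backup, handoff): backup overlapped-by handoff ✓
(backup, reindex): backup overlapped-by reindex ✓
(backup, soundcheck): backup overlapped-by soundcheck ✓
(handoff, design_review): handoff overlapped-by design_review ✓
(lunch, handoff): lunch overlapped-by handoff ✓
(lunch, reindex): lunch overlapped-by reindex ✓
(lunch, soundcheck): lunch overlapped-by soundcheck ✓
(reindex, design_review): reindex overlapped-by design_review ✓
(reindex, handoff): reindex overlapped-by handoff ✓
(soundcheck, handoff): soundcheck overlapped-by handoff ✓
(soundcheck, reindex): soundcheck overlapped-by reindex ✓
Count: 13.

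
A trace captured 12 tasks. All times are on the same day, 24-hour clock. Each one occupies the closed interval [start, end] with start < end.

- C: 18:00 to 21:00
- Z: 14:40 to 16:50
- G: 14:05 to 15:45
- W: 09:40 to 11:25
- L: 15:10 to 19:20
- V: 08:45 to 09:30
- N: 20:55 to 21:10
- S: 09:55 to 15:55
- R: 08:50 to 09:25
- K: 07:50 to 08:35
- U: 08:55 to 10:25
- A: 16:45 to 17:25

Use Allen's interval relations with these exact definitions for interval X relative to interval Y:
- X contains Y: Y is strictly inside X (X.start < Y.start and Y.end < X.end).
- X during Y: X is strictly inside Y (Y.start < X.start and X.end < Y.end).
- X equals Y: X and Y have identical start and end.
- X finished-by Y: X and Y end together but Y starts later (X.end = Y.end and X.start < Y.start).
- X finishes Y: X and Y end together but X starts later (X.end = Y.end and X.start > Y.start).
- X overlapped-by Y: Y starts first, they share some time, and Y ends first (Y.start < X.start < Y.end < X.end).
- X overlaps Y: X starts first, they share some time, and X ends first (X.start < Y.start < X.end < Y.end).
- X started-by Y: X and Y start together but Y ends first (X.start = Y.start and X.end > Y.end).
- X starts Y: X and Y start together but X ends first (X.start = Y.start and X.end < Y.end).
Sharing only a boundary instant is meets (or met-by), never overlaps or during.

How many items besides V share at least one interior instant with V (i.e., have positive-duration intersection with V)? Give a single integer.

Target V = [08:45, 09:30].
A [16:45, 17:25] → after → no.
C [18:00, 21:00] → after → no.
G [14:05, 15:45] → after → no.
K [07:50, 08:35] → before → no.
L [15:10, 19:20] → after → no.
N [20:55, 21:10] → after → no.
R [08:50, 09:25] → during → counts.
S [09:55, 15:55] → after → no.
U [08:55, 10:25] → overlapped-by → counts.
W [09:40, 11:25] → after → no.
Z [14:40, 16:50] → after → no.
Total: 2.

2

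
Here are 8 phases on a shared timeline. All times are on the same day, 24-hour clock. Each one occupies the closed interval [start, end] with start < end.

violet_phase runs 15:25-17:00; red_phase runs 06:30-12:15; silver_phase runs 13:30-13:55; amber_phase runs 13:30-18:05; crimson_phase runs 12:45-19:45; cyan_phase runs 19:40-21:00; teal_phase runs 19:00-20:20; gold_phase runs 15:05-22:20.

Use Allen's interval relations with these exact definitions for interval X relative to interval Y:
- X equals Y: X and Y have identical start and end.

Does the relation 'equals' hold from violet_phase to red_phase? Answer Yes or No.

No

violet_phase = [15:25, 17:00], red_phase = [06:30, 12:15].
Actual relation of violet_phase to red_phase: after.
Asked whether 'equals' holds → No.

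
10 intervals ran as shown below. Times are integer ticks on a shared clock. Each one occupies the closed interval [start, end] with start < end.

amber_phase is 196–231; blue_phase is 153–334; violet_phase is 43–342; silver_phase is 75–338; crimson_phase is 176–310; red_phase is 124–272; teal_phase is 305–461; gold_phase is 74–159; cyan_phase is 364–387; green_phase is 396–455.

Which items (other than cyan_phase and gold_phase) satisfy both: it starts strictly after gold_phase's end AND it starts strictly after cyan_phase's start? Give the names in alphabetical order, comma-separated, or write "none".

Conditions: its start is strictly after gold_phase's end (X.start > 159) AND its start is strictly after cyan_phase's start (X.start > 364).
amber_phase: start 196 > 159? ✓; start 196 > 364? ✗ → no.
blue_phase: start 153 > 159? ✗; start 153 > 364? ✗ → no.
crimson_phase: start 176 > 159? ✓; start 176 > 364? ✗ → no.
green_phase: start 396 > 159? ✓; start 396 > 364? ✓ → yes.
red_phase: start 124 > 159? ✗; start 124 > 364? ✗ → no.
silver_phase: start 75 > 159? ✗; start 75 > 364? ✗ → no.
teal_phase: start 305 > 159? ✓; start 305 > 364? ✗ → no.
violet_phase: start 43 > 159? ✗; start 43 > 364? ✗ → no.
Result: green_phase.

green_phase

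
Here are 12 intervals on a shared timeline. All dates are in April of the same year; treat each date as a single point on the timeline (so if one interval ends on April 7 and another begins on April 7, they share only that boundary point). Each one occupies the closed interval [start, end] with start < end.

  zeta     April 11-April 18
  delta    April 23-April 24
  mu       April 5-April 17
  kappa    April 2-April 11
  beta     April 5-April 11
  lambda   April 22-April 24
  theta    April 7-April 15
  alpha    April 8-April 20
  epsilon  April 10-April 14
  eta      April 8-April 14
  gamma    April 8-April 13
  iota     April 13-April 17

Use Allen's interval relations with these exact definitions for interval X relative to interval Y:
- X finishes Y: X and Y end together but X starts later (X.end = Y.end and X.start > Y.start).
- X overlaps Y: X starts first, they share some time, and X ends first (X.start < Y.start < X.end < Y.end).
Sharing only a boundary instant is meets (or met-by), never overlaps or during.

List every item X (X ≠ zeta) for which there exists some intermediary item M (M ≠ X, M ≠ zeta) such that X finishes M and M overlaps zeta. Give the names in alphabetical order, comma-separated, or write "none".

Target zeta = [April 11, April 18].
Intermediaries M with M overlaps zeta: epsilon, eta, gamma, mu, theta.
Via epsilon — items with X finishes epsilon: none.
Via eta — items with X finishes eta: epsilon.
Via gamma — items with X finishes gamma: none.
Via mu — items with X finishes mu: iota.
Via theta — items with X finishes theta: none.
Union: epsilon, iota.

epsilon, iota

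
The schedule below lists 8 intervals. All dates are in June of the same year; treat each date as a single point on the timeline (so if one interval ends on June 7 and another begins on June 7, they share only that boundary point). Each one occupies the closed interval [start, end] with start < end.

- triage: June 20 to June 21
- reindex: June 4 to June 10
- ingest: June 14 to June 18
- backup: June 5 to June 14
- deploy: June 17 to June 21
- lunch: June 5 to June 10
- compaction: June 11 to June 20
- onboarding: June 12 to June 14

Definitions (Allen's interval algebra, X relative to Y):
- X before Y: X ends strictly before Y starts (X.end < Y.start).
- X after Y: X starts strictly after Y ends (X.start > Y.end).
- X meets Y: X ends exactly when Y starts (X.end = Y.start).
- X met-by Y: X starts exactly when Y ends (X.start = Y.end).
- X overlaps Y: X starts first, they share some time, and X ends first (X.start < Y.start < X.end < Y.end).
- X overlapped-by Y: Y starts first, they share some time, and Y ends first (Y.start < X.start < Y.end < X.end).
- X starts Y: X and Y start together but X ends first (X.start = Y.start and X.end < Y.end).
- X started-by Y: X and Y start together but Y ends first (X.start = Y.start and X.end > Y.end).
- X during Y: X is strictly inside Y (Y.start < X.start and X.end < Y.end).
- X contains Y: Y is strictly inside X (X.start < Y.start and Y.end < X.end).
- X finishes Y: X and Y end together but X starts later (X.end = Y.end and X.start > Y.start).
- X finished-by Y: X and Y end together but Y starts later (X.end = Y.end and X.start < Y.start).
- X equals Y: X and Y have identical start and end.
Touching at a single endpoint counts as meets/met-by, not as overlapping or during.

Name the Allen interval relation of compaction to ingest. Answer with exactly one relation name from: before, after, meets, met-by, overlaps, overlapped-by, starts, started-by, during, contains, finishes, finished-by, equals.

contains

compaction = [June 11, June 20]; ingest = [June 14, June 18].
Compare endpoints: compaction.start < ingest.start, compaction.start < ingest.end, compaction.end > ingest.start, compaction.end > ingest.end.
That pattern is 'contains'.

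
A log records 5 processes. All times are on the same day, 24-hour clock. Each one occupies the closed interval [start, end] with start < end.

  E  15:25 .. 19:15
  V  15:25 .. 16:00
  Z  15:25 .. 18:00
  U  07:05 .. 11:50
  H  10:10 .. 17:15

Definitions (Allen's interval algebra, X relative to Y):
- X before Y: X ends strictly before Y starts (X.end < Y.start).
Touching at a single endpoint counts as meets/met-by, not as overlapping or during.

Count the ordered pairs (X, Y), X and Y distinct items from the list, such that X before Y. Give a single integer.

Checking all 20 ordered pairs for relation 'before'; matching pairs in alphabetical order:
(U, E): U before E ✓
(U, V): U before V ✓
(U, Z): U before Z ✓
Count: 3.

3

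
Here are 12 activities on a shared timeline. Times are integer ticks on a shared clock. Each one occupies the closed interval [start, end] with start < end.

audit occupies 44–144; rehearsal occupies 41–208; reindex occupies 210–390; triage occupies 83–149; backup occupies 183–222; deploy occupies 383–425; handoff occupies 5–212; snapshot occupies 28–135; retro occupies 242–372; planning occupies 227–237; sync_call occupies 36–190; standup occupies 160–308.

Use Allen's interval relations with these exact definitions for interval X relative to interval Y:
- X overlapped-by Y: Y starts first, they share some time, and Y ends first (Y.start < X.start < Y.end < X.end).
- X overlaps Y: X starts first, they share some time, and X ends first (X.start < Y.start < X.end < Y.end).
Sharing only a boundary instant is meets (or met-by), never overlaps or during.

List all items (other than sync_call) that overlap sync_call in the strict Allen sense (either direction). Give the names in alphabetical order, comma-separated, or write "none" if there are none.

Target sync_call = [36, 190].
audit [44, 144] → during → no.
backup [183, 222] → overlapped-by → yes.
deploy [383, 425] → after → no.
handoff [5, 212] → contains → no.
planning [227, 237] → after → no.
rehearsal [41, 208] → overlapped-by → yes.
reindex [210, 390] → after → no.
retro [242, 372] → after → no.
snapshot [28, 135] → overlaps → yes.
standup [160, 308] → overlapped-by → yes.
triage [83, 149] → during → no.
Result: backup, rehearsal, snapshot, standup.

backup, rehearsal, snapshot, standup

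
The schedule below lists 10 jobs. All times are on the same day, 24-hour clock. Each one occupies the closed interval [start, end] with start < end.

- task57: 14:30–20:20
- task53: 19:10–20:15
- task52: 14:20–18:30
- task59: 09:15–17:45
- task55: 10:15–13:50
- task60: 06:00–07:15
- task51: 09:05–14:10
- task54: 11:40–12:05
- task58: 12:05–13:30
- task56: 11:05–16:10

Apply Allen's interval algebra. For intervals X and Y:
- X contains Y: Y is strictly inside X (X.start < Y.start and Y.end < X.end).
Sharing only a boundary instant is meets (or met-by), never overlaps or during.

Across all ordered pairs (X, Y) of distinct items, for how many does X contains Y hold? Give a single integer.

Checking all 90 ordered pairs for relation 'contains'; matching pairs in alphabetical order:
(task51, task54): task51 contains task54 ✓
(task51, task55): task51 contains task55 ✓
(task51, task58): task51 contains task58 ✓
(task55, task54): task55 contains task54 ✓
(task55, task58): task55 contains task58 ✓
(task56, task54): task56 contains task54 ✓
(task56, task58): task56 contains task58 ✓
(task57, task53): task57 contains task53 ✓
(task59, task54): task59 contains task54 ✓
(task59, task55): task59 contains task55 ✓
(task59, task56): task59 contains task56 ✓
(task59, task58): task59 contains task58 ✓
Count: 12.

12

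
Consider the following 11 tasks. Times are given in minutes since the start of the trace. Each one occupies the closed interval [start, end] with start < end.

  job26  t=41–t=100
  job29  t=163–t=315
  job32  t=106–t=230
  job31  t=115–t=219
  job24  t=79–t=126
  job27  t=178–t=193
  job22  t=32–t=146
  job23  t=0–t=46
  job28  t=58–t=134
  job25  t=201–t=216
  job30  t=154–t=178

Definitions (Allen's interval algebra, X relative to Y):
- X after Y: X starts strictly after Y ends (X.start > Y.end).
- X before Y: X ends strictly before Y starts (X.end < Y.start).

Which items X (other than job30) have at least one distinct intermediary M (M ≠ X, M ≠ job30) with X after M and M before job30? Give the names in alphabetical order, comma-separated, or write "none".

job24, job25, job27, job28, job29, job31, job32

Target job30 = [t=154, t=178].
Intermediaries M with M before job30: job22, job23, job24, job26, job28.
Via job22 — items with X after job22: job25, job27, job29.
Via job23 — items with X after job23: job24, job25, job27, job28, job29, job31, job32.
Via job24 — items with X after job24: job25, job27, job29.
Via job26 — items with X after job26: job25, job27, job29, job31, job32.
Via job28 — items with X after job28: job25, job27, job29.
Union: job24, job25, job27, job28, job29, job31, job32.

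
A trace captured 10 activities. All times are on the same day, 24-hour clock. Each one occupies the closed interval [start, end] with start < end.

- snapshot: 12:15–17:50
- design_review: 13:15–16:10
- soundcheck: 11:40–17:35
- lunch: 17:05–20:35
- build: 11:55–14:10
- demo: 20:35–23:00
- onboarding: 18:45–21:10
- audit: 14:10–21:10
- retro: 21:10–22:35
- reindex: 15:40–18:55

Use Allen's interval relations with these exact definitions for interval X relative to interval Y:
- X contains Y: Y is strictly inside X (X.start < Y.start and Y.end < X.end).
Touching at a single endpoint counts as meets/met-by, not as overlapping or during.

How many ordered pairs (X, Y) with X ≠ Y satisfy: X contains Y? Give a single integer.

Checking all 90 ordered pairs for relation 'contains'; matching pairs in alphabetical order:
(audit, lunch): audit contains lunch ✓
(audit, reindex): audit contains reindex ✓
(demo, retro): demo contains retro ✓
(snapshot, design_review): snapshot contains design_review ✓
(soundcheck, build): soundcheck contains build ✓
(soundcheck, design_review): soundcheck contains design_review ✓
Count: 6.

6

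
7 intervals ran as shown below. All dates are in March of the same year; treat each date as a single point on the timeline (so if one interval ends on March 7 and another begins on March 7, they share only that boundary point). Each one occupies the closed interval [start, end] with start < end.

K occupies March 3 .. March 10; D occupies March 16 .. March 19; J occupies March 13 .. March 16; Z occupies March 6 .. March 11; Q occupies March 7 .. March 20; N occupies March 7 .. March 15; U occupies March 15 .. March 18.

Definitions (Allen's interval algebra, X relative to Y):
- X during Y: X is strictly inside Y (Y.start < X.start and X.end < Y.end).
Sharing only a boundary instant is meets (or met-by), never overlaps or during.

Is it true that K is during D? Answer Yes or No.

K = [March 3, March 10], D = [March 16, March 19].
Actual relation of K to D: before.
Asked whether 'during' holds → No.

No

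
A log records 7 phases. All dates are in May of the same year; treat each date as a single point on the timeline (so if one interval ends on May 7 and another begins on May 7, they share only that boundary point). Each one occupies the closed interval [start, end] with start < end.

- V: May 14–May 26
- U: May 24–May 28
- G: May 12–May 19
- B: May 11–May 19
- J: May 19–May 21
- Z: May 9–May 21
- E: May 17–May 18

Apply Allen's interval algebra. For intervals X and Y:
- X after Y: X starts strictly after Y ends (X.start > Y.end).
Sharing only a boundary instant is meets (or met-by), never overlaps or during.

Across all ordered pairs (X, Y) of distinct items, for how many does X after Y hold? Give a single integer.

Checking all 42 ordered pairs for relation 'after'; matching pairs in alphabetical order:
(J, E): J after E ✓
(U, B): U after B ✓
(U, E): U after E ✓
(U, G): U after G ✓
(U, J): U after J ✓
(U, Z): U after Z ✓
Count: 6.

6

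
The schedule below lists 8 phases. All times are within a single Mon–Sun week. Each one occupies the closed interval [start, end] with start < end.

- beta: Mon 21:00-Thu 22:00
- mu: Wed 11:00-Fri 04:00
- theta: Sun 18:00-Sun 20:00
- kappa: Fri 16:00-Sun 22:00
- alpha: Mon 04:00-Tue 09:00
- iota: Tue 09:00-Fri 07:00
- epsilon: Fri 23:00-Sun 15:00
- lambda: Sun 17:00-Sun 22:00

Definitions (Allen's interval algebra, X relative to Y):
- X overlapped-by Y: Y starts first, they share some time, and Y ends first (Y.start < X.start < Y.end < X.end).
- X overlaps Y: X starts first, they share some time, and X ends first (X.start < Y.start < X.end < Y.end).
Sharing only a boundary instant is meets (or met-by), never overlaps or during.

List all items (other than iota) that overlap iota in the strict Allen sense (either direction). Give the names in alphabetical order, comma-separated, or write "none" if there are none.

beta

Target iota = [Tue 09:00, Fri 07:00].
alpha [Mon 04:00, Tue 09:00] → meets → no.
beta [Mon 21:00, Thu 22:00] → overlaps → yes.
epsilon [Fri 23:00, Sun 15:00] → after → no.
kappa [Fri 16:00, Sun 22:00] → after → no.
lambda [Sun 17:00, Sun 22:00] → after → no.
mu [Wed 11:00, Fri 04:00] → during → no.
theta [Sun 18:00, Sun 20:00] → after → no.
Result: beta.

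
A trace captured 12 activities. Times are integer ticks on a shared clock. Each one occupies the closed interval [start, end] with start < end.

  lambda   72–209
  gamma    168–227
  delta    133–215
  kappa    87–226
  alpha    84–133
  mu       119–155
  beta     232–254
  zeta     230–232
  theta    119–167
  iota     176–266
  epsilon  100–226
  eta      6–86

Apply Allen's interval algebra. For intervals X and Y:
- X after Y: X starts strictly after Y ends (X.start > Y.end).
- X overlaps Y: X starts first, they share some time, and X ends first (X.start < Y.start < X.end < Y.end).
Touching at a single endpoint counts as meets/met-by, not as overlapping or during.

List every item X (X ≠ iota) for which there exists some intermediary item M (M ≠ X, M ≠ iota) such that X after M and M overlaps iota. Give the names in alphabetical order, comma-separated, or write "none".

Target iota = [176, 266].
Intermediaries M with M overlaps iota: delta, epsilon, gamma, kappa, lambda.
Via delta — items with X after delta: beta, zeta.
Via epsilon — items with X after epsilon: beta, zeta.
Via gamma — items with X after gamma: beta, zeta.
Via kappa — items with X after kappa: beta, zeta.
Via lambda — items with X after lambda: beta, zeta.
Union: beta, zeta.

beta, zeta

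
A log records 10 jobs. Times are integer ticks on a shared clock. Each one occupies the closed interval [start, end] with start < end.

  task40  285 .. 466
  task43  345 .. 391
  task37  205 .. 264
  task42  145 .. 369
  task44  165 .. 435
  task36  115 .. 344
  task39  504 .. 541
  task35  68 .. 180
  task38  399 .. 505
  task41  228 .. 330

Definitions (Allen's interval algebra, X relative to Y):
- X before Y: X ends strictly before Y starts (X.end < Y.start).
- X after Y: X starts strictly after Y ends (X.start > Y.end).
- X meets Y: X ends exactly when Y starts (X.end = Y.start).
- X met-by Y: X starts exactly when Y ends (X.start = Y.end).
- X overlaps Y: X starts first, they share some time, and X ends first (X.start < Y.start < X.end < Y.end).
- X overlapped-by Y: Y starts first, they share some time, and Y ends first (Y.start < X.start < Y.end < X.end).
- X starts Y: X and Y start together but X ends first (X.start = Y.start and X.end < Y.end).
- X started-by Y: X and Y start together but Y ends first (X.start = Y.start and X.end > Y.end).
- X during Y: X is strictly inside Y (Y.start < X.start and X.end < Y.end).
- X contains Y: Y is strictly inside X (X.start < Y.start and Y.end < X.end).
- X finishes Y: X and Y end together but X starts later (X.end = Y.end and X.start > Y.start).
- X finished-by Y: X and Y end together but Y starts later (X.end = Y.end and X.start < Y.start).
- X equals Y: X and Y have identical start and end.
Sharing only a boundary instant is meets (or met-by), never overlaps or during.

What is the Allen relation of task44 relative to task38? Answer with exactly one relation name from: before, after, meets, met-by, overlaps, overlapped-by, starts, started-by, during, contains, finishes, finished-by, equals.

task44 = [165, 435]; task38 = [399, 505].
Compare endpoints: task44.start < task38.start, task44.start < task38.end, task44.end > task38.start, task44.end < task38.end.
That pattern is 'overlaps'.

overlaps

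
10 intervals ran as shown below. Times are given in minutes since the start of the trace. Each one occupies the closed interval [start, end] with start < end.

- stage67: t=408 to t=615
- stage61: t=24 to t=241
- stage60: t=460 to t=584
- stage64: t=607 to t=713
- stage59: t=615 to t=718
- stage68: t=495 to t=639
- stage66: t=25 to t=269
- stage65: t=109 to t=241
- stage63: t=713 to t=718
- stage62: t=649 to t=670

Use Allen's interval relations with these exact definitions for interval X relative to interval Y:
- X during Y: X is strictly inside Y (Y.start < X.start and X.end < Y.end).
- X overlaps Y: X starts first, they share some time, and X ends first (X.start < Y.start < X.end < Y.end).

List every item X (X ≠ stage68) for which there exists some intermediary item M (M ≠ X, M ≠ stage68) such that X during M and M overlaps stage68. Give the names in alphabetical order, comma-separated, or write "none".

stage60

Target stage68 = [t=495, t=639].
Intermediaries M with M overlaps stage68: stage60, stage67.
Via stage60 — items with X during stage60: none.
Via stage67 — items with X during stage67: stage60.
Union: stage60.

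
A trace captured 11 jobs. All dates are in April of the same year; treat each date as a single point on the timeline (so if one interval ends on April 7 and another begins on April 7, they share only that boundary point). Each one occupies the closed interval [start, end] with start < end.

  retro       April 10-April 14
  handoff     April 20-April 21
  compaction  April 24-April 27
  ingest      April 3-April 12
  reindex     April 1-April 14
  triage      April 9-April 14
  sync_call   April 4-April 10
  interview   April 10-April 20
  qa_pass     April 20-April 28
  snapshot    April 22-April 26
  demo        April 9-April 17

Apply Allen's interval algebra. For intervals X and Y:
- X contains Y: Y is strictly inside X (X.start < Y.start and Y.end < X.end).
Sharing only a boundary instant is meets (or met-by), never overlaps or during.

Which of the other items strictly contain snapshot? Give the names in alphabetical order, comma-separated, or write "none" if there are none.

qa_pass

Target snapshot = [April 22, April 26].
compaction [April 24, April 27] → overlapped-by → no.
demo [April 9, April 17] → before → no.
handoff [April 20, April 21] → before → no.
ingest [April 3, April 12] → before → no.
interview [April 10, April 20] → before → no.
qa_pass [April 20, April 28] → contains → yes.
reindex [April 1, April 14] → before → no.
retro [April 10, April 14] → before → no.
sync_call [April 4, April 10] → before → no.
triage [April 9, April 14] → before → no.
Result: qa_pass.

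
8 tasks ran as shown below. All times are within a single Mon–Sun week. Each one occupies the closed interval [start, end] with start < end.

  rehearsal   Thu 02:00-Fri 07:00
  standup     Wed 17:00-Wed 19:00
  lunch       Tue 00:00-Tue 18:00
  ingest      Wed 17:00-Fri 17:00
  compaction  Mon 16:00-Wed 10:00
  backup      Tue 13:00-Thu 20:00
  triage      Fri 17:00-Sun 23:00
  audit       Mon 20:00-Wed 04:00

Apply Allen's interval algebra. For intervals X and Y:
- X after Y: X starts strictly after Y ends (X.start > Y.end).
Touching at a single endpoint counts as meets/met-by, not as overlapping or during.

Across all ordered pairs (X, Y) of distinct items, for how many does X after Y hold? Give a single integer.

Checking all 56 ordered pairs for relation 'after'; matching pairs in alphabetical order:
(ingest, audit): ingest after audit ✓
(ingest, compaction): ingest after compaction ✓
(ingest, lunch): ingest after lunch ✓
(rehearsal, audit): rehearsal after audit ✓
(rehearsal, compaction): rehearsal after compaction ✓
(rehearsal, lunch): rehearsal after lunch ✓
(rehearsal, standup): rehearsal after standup ✓
(standup, audit): standup after audit ✓
(standup, compaction): standup after compaction ✓
(standup, lunch): standup after lunch ✓
(triage, audit): triage after audit ✓
(triage, backup): triage after backup ✓
(triage, compaction): triage after compaction ✓
(triage, lunch): triage after lunch ✓
(triage, rehearsal): triage after rehearsal ✓
(triage, standup): triage after standup ✓
Count: 16.

16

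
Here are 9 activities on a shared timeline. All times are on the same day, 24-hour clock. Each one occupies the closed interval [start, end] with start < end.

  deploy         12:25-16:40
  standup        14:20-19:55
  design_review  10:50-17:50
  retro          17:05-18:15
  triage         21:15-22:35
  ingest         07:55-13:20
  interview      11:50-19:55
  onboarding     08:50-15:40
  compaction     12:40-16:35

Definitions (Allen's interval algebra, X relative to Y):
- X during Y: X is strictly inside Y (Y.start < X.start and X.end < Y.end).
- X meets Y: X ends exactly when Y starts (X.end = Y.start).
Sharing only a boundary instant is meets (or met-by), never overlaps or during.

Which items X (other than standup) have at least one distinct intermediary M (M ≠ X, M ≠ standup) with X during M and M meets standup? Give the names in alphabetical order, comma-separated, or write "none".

Target standup = [14:20, 19:55].
Intermediaries M with M meets standup: none.
Union: none.

none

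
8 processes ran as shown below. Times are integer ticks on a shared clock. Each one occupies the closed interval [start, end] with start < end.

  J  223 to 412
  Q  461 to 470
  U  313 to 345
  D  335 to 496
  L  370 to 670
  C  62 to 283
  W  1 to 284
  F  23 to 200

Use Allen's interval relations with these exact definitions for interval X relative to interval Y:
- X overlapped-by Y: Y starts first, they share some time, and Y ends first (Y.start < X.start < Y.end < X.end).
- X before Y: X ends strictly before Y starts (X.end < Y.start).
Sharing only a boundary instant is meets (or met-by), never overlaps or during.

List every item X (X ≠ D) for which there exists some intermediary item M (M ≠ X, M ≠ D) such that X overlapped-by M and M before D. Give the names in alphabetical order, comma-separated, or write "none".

Target D = [335, 496].
Intermediaries M with M before D: C, F, W.
Via C — items with X overlapped-by C: J.
Via F — items with X overlapped-by F: C.
Via W — items with X overlapped-by W: J.
Union: C, J.

C, J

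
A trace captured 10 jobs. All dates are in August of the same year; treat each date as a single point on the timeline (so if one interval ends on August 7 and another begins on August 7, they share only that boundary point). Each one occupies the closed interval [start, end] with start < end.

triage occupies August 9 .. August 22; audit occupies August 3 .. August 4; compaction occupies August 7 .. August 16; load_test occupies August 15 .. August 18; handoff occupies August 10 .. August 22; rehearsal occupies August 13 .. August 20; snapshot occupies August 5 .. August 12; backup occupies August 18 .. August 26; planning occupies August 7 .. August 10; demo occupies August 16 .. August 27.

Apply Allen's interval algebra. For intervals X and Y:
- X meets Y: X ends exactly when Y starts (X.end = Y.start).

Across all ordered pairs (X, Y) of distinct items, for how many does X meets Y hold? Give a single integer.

3

Checking all 90 ordered pairs for relation 'meets'; matching pairs in alphabetical order:
(compaction, demo): compaction meets demo ✓
(load_test, backup): load_test meets backup ✓
(planning, handoff): planning meets handoff ✓
Count: 3.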